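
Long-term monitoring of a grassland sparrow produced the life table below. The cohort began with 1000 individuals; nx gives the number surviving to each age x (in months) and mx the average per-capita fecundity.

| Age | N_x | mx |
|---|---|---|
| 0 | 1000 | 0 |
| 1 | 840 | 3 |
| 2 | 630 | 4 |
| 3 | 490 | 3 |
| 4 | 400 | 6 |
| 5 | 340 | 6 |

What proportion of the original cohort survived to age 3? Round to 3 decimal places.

0.490

l_3 = n_3/n_0 = 490/1000 = 0.49 → 0.490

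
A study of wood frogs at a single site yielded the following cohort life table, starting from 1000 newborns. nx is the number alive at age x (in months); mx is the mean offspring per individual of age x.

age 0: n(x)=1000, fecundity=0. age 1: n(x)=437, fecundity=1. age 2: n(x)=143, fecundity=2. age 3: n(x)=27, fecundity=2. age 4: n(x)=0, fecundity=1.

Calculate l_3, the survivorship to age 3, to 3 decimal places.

0.027

l_3 = n_3/n_0 = 27/1000 = 0.027 → 0.027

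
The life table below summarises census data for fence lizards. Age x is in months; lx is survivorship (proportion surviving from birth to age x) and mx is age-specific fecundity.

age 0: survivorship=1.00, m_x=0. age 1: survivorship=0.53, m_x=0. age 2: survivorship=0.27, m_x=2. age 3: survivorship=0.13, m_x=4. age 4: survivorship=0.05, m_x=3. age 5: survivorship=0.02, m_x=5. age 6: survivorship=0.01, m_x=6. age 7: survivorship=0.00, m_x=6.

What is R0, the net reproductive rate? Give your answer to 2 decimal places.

lx·mx by age: 0, 0, 0.54, 0.52, 0.15, 0.1, 0.06, 0
R0 = Σ lx·mx = 1.37 → 1.37

1.37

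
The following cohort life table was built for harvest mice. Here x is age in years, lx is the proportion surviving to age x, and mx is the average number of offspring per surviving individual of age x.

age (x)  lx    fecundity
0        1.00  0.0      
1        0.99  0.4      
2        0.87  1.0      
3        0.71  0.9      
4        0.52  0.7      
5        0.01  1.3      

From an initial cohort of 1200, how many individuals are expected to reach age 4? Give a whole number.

624

Expected survivors = N0 · l_4 = 1200 × 0.52 = 624 → 624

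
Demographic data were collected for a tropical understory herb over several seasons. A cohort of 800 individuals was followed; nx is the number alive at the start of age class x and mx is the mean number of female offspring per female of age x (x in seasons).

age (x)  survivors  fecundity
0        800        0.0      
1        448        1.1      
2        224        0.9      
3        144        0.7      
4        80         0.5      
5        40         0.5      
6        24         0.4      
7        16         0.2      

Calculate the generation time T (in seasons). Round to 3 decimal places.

lx = nx/n0 = nx/800: 1, 0.56, 0.28, 0.18, 0.1, 0.05, 0.03, 0.02
lx·mx: 0, 0.616, 0.252, 0.126, 0.05, 0.025, 0.012, 0.004 → R0 = 1.085
x·lx·mx: 0, 0.616, 0.504, 0.378, 0.2, 0.125, 0.072, 0.028 → Σ = 1.923
T = 1.923 / 1.085 = 1.77235… → 1.772

1.772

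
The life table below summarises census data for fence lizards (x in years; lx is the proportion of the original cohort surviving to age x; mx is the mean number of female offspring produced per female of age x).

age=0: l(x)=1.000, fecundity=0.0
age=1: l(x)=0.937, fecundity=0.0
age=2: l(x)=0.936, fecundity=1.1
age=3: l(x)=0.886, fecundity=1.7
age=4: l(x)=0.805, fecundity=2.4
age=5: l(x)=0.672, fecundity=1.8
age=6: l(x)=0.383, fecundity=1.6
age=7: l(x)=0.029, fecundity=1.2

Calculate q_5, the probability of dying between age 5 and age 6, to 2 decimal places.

q_5 = (l_5 − l_6) / l_5 = (0.672 − 0.383) / 0.672
     = 0.289 / 0.672 = 0.43006… → 0.43

0.43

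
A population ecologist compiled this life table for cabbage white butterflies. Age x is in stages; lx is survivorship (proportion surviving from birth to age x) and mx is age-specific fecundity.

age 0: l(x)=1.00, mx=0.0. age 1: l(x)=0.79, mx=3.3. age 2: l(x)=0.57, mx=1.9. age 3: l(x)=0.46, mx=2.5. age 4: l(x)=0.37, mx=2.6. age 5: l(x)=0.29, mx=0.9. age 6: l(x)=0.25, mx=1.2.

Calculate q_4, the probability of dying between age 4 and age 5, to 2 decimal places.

0.22

q_4 = (l_4 − l_5) / l_4 = (0.37 − 0.29) / 0.37
     = 0.08 / 0.37 = 0.216216… → 0.22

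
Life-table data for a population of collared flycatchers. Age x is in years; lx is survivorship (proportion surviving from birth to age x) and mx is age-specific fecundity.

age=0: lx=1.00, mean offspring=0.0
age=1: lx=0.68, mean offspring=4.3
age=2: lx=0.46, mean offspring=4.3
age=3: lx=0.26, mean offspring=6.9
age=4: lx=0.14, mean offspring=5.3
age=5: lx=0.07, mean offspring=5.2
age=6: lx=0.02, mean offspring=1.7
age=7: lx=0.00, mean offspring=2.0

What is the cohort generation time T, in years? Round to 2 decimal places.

2.20

lx·mx: 0, 2.924, 1.978, 1.794, 0.742, 0.364, 0.034, 0 → R0 = 7.836
x·lx·mx: 0, 2.924, 3.956, 5.382, 2.968, 1.82, 0.204, 0 → Σ = 17.254
T = 17.254 / 7.836 = 2.201889… → 2.20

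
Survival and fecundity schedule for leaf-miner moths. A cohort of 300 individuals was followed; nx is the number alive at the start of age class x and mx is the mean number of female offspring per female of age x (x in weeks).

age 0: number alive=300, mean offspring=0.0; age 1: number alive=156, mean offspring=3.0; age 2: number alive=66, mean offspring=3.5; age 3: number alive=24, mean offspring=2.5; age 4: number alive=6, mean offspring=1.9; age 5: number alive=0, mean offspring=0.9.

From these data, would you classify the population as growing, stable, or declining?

growing

lx = nx/n0 = nx/300: 1, 0.52, 0.22, 0.08, 0.02, 0
R0 = Σ lx·mx = 0 + 1.56 + 0.77 + 0.2 + 0.038 + 0 = 2.568
R0 > 1, so the population is growing.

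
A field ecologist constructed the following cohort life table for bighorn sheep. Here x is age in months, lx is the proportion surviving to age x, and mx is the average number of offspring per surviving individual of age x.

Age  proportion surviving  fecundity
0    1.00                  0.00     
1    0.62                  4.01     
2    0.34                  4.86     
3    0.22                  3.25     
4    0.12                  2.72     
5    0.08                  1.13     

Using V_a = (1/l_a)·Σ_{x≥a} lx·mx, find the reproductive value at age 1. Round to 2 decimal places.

8.50

lx·mx for x ≥ 1: 2.4862, 1.6524, 0.715, 0.3264, 0.0904 → sum = 5.2704
V_1 = 5.2704 / l_1 = 5.2704 / 0.62 = 8.500645… → 8.50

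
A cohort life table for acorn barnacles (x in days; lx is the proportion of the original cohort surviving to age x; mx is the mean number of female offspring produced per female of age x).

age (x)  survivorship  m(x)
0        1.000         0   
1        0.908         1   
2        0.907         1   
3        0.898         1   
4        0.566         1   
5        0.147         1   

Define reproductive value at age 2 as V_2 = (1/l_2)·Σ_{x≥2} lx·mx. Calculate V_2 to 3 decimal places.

lx·mx for x ≥ 2: 0.907, 0.898, 0.566, 0.147 → sum = 2.518
V_2 = 2.518 / l_2 = 2.518 / 0.907 = 2.776185… → 2.776

2.776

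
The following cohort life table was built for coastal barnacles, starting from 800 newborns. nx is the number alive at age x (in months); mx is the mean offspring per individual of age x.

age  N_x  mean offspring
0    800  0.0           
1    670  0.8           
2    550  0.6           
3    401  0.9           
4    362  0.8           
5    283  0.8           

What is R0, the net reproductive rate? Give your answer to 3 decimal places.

2.179

lx = nx/n0 = nx/800: 1, 0.8375, 0.6875, 0.50125, 0.4525, 0.35375
lx·mx by age: 0, 0.67, 0.4125, 0.451125, 0.362, 0.283
R0 = Σ lx·mx = 2.178625 → 2.179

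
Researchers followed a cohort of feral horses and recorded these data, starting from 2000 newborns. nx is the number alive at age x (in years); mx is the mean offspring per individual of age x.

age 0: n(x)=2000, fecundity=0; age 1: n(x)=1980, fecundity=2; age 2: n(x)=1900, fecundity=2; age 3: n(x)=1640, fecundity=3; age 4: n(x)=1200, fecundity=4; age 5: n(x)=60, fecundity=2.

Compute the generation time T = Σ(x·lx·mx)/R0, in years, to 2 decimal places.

lx = nx/n0 = nx/2000: 1, 0.99, 0.95, 0.82, 0.6, 0.03
lx·mx: 0, 1.98, 1.9, 2.46, 2.4, 0.06 → R0 = 8.8
x·lx·mx: 0, 1.98, 3.8, 7.38, 9.6, 0.3 → Σ = 23.06
T = 23.06 / 8.8 = 2.620455… → 2.62

2.62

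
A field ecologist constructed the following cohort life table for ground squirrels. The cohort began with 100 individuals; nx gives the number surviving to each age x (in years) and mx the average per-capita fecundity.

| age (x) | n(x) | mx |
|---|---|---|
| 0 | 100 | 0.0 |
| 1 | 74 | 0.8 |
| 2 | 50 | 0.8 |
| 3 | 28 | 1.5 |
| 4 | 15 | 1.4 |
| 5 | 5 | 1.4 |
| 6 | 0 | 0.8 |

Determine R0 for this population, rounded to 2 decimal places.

1.69

lx = nx/n0 = nx/100: 1, 0.74, 0.5, 0.28, 0.15, 0.05, 0
lx·mx by age: 0, 0.592, 0.4, 0.42, 0.21, 0.07, 0
R0 = Σ lx·mx = 1.692 → 1.69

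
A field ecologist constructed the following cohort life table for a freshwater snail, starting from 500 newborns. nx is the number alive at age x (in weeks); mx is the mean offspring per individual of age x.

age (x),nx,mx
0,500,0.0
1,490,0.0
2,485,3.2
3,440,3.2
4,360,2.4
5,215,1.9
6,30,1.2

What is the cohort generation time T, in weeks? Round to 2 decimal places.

3.06

lx = nx/n0 = nx/500: 1, 0.98, 0.97, 0.88, 0.72, 0.43, 0.06
lx·mx: 0, 0, 3.104, 2.816, 1.728, 0.817, 0.072 → R0 = 8.537
x·lx·mx: 0, 0, 6.208, 8.448, 6.912, 4.085, 0.432 → Σ = 26.085
T = 26.085 / 8.537 = 3.055523… → 3.06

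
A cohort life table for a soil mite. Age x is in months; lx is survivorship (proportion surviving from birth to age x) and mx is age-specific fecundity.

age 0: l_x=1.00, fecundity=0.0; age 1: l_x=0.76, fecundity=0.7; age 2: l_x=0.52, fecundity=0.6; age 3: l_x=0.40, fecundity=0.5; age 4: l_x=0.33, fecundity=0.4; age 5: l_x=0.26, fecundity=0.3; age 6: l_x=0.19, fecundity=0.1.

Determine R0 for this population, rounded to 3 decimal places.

lx·mx by age: 0, 0.532, 0.312, 0.2, 0.132, 0.078, 0.019
R0 = Σ lx·mx = 1.273 → 1.273

1.273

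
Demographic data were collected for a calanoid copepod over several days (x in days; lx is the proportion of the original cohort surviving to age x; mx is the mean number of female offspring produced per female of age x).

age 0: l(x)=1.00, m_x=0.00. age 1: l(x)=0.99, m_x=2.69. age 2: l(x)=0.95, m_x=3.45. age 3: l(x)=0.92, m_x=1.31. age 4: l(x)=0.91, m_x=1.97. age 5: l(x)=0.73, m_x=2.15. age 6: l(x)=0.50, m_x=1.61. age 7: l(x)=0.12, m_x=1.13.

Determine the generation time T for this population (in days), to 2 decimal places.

lx·mx: 0, 2.6631, 3.2775, 1.2052, 1.7927, 1.5695, 0.805, 0.1356 → R0 = 11.4486
x·lx·mx: 0, 2.6631, 6.555, 3.6156, 7.1708, 7.8475, 4.83, 0.9492 → Σ = 33.6312
T = 33.6312 / 11.4486 = 2.937582… → 2.94

2.94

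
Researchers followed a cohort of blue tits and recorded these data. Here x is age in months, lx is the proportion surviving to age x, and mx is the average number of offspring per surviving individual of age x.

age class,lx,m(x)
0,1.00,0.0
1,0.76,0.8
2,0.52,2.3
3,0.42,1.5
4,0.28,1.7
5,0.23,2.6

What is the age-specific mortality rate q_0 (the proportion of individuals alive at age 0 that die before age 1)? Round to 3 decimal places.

0.240

q_0 = (l_0 − l_1) / l_0 = (1 − 0.76) / 1
     = 0.24 / 1 = 0.24 → 0.240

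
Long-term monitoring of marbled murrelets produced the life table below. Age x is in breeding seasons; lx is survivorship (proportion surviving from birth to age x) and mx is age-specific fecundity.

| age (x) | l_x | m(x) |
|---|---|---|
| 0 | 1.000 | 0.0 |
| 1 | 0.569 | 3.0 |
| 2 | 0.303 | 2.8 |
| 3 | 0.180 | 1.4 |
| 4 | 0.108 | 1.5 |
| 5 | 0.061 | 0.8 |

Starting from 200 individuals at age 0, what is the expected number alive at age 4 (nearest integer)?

Expected survivors = N0 · l_4 = 200 × 0.108 = 21.6 → 22

22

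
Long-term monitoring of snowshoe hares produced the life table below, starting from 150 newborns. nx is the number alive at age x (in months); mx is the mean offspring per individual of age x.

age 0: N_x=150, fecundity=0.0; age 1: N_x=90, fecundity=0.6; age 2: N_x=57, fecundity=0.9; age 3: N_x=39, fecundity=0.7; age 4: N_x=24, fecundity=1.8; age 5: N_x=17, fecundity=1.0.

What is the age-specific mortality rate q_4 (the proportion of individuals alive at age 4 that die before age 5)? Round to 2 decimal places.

lx = nx/n0 = nx/150: 1, 0.6, 0.38, 0.26, 0.16, 0.11333…
q_4 = (l_4 − l_5) / l_4 = (0.16 − 0.113333…) / 0.16
     = 0.046667… / 0.16 = 0.291667… → 0.29

0.29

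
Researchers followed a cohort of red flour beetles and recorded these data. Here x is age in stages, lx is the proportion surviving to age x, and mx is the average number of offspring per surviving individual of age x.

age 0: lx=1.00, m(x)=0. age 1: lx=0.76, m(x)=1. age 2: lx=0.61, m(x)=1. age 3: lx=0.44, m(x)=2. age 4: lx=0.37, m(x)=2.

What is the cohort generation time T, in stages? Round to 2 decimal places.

2.54

lx·mx: 0, 0.76, 0.61, 0.88, 0.74 → R0 = 2.99
x·lx·mx: 0, 0.76, 1.22, 2.64, 2.96 → Σ = 7.58
T = 7.58 / 2.99 = 2.535117… → 2.54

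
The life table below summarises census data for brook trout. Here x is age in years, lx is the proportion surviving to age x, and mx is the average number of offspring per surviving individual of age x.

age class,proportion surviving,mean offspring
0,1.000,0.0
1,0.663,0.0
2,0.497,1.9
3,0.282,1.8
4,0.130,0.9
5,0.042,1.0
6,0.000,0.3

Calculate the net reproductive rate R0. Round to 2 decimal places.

1.61

lx·mx by age: 0, 0, 0.9443, 0.5076, 0.117, 0.042, 0
R0 = Σ lx·mx = 1.6109 → 1.61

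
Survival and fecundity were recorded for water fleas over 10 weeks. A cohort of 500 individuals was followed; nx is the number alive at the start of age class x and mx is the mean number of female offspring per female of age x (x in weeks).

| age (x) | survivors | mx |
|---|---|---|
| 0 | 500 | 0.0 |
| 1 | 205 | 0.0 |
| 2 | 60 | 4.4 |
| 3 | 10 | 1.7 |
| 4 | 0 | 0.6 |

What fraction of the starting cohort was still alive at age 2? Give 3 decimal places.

l_2 = n_2/n_0 = 60/500 = 0.12 → 0.120

0.120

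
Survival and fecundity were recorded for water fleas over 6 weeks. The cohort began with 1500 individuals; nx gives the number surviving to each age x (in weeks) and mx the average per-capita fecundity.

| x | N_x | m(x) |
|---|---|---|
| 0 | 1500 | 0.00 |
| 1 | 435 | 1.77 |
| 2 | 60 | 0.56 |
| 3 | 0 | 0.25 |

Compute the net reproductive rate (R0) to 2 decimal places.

0.54

lx = nx/n0 = nx/1500: 1, 0.29, 0.04, 0
lx·mx by age: 0, 0.5133, 0.0224, 0
R0 = Σ lx·mx = 0.5357 → 0.54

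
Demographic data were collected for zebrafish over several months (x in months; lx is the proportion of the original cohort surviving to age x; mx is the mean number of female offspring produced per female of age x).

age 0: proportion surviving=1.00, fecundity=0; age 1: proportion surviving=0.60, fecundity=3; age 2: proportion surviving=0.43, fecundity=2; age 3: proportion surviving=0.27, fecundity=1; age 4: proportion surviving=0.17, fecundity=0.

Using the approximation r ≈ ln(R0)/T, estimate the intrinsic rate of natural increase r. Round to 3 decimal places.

R0 = Σ lx·mx = 0 + 1.8 + 0.86 + 0.27 + 0 = 2.93
Σ x·lx·mx = 4.33; T = 4.33/2.93 = 1.47782…
r ≈ ln(R0)/T = ln(2.93)/1.47782… = 0.72743… → 0.727

0.727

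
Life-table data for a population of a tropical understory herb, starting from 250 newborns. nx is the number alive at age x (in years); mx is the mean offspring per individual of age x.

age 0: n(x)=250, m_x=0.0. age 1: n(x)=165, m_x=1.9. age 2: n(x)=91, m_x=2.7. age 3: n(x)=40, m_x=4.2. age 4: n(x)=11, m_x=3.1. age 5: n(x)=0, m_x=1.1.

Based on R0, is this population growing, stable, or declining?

lx = nx/n0 = nx/250: 1, 0.66, 0.364, 0.16, 0.044, 0
R0 = Σ lx·mx = 0 + 1.254 + 0.9828 + 0.672 + 0.1364 + 0 = 3.0452
R0 > 1, so the population is growing.

growing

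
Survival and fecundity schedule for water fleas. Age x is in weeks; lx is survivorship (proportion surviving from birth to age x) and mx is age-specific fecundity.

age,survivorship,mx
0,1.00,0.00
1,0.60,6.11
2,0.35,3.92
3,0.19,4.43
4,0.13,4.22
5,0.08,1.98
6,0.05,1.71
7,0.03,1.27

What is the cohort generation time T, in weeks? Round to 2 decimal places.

1.89

lx·mx: 0, 3.666, 1.372, 0.8417, 0.5486, 0.1584, 0.0855, 0.0381 → R0 = 6.7103
x·lx·mx: 0, 3.666, 2.744, 2.5251, 2.1944, 0.792, 0.513, 0.2667 → Σ = 12.7012
T = 12.7012 / 6.7103 = 1.892792… → 1.89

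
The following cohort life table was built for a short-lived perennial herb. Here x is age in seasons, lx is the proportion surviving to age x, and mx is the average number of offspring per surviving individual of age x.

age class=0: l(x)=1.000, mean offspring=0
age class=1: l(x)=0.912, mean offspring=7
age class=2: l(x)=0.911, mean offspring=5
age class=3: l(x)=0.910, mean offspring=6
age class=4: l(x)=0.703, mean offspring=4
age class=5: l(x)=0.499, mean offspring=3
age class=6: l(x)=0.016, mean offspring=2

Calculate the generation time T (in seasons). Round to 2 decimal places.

2.45

lx·mx: 0, 6.384, 4.555, 5.46, 2.812, 1.497, 0.032 → R0 = 20.74
x·lx·mx: 0, 6.384, 9.11, 16.38, 11.248, 7.485, 0.192 → Σ = 50.799
T = 50.799 / 20.74 = 2.449325… → 2.45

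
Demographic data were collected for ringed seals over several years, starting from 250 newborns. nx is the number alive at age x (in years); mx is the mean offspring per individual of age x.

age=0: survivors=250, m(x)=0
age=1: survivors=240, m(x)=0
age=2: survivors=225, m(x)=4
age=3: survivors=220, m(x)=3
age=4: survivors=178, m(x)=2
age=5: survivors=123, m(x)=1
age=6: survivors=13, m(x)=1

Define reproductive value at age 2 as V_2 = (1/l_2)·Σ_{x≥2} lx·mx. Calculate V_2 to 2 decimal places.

9.12

lx = nx/n0 = nx/250: 1, 0.96, 0.9, 0.88, 0.712, 0.492, 0.052
lx·mx for x ≥ 2: 3.6, 2.64, 1.424, 0.492, 0.052 → sum = 8.208
V_2 = 8.208 / l_2 = 8.208 / 0.9 = 9.12 → 9.12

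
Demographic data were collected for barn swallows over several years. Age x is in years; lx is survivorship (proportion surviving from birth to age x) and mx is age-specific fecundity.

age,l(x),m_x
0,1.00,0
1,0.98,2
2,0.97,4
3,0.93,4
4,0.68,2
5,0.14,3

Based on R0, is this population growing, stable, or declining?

growing

R0 = Σ lx·mx = 0 + 1.96 + 3.88 + 3.72 + 1.36 + 0.42 = 11.34
R0 > 1, so the population is growing.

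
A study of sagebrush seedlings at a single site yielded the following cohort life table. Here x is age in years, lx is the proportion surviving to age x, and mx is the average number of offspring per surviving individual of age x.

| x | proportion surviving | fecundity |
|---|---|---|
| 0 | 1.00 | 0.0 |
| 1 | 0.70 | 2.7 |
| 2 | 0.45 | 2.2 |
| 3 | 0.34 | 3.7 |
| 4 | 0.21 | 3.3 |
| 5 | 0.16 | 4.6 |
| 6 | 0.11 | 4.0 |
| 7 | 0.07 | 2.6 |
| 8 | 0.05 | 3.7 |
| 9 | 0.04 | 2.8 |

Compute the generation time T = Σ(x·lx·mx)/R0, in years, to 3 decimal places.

lx·mx: 0, 1.89, 0.99, 1.258, 0.693, 0.736, 0.44, 0.182, 0.185, 0.112 → R0 = 6.486
x·lx·mx: 0, 1.89, 1.98, 3.774, 2.772, 3.68, 2.64, 1.274, 1.48, 1.008 → Σ = 20.498
T = 20.498 / 6.486 = 3.160345… → 3.160

3.160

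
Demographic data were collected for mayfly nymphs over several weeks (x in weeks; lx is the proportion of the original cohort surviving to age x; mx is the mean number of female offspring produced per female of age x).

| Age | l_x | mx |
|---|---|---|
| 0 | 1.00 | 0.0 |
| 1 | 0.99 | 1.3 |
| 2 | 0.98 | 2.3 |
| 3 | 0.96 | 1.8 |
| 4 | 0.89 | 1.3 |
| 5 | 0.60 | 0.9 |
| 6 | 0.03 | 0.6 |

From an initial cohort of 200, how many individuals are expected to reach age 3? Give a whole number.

192

Expected survivors = N0 · l_3 = 200 × 0.96 = 192 → 192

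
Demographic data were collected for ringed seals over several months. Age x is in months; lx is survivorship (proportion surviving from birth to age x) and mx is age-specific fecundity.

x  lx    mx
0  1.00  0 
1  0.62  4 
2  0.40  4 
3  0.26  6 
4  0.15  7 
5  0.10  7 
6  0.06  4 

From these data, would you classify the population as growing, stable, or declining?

R0 = Σ lx·mx = 0 + 2.48 + 1.6 + 1.56 + 1.05 + 0.7 + 0.24 = 7.63
R0 > 1, so the population is growing.

growing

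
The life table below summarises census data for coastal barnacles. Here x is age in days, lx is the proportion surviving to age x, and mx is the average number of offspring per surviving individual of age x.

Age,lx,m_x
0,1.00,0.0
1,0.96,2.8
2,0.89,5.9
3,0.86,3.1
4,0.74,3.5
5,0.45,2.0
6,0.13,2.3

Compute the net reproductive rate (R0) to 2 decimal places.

lx·mx by age: 0, 2.688, 5.251, 2.666, 2.59, 0.9, 0.299
R0 = Σ lx·mx = 14.394 → 14.39

14.39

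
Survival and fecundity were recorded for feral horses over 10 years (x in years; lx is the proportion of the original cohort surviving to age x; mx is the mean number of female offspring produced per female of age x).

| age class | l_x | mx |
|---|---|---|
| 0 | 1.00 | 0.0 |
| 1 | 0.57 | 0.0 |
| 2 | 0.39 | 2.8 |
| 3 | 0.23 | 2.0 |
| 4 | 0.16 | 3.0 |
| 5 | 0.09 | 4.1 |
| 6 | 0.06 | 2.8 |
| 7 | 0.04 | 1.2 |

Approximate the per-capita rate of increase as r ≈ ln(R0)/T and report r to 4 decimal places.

R0 = Σ lx·mx = 0 + 0 + 1.092 + 0.46 + 0.48 + 0.369 + 0.168 + 0.048 = 2.617
Σ x·lx·mx = 8.673; T = 8.673/2.617 = 3.3141…
r ≈ ln(R0)/T = ln(2.617)/3.3141… = 0.290284… → 0.2903

0.2903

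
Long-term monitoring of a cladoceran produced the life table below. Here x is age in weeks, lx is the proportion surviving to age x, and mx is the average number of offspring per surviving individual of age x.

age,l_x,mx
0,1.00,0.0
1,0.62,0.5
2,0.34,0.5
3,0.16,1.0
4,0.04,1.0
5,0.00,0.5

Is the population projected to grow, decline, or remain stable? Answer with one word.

R0 = Σ lx·mx = 0 + 0.31 + 0.17 + 0.16 + 0.04 + 0 = 0.68
R0 < 1, so the population is declining.

declining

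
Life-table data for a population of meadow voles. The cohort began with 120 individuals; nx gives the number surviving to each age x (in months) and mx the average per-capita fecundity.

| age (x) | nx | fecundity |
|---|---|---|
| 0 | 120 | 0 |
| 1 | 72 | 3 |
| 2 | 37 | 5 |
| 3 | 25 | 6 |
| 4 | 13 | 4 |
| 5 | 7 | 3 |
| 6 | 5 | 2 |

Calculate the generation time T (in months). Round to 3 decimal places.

2.222

lx = nx/n0 = nx/120: 1, 0.6, 0.30833…, 0.20833…, 0.10833…, 0.05833…, 0.04167…
lx·mx: 0, 1.8, 1.541667…, 1.25…, 0.433333…, 0.175…, 0.083333… → R0 = 5.283333…
x·lx·mx: 0, 1.8, 3.083333…, 3.75…, 1.733333…, 0.875…, 0.5… → Σ = 11.741667…
T = 11.741667… / 5.283333… = 2.222397… → 2.222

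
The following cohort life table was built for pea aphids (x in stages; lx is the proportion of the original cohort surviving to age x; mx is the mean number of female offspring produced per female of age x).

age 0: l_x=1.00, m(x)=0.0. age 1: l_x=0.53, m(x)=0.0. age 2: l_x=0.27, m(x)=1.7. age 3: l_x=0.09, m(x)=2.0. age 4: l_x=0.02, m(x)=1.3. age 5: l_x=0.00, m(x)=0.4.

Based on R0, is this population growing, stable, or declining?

declining

R0 = Σ lx·mx = 0 + 0 + 0.459 + 0.18 + 0.026 + 0 = 0.665
R0 < 1, so the population is declining.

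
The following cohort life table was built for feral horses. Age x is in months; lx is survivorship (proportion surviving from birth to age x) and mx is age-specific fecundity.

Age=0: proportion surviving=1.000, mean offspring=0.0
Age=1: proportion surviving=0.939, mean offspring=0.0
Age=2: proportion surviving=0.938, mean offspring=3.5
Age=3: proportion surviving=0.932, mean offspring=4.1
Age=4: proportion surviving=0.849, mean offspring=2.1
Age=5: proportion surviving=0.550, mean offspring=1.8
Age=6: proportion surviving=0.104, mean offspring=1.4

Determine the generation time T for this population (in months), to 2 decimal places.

lx·mx: 0, 0, 3.283, 3.8212, 1.7829, 0.99, 0.1456 → R0 = 10.0227
x·lx·mx: 0, 0, 6.566, 11.4636, 7.1316, 4.95, 0.8736 → Σ = 30.9848
T = 30.9848 / 10.0227 = 3.091462… → 3.09

3.09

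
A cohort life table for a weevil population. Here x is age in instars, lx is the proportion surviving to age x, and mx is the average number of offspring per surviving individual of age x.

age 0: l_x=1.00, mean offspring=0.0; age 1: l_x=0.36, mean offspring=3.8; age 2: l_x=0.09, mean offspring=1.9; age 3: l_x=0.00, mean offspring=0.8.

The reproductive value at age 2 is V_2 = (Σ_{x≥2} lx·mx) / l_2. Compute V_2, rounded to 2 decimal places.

lx·mx for x ≥ 2: 0.171, 0 → sum = 0.171
V_2 = 0.171 / l_2 = 0.171 / 0.09 = 1.9 → 1.90

1.90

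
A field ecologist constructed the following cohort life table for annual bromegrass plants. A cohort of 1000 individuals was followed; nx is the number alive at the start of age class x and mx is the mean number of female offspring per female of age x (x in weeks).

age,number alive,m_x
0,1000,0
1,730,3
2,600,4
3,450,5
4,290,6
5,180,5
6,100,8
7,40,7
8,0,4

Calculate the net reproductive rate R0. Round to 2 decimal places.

lx = nx/n0 = nx/1000: 1, 0.73, 0.6, 0.45, 0.29, 0.18, 0.1, 0.04, 0
lx·mx by age: 0, 2.19, 2.4, 2.25, 1.74, 0.9, 0.8, 0.28, 0
R0 = Σ lx·mx = 10.56 → 10.56

10.56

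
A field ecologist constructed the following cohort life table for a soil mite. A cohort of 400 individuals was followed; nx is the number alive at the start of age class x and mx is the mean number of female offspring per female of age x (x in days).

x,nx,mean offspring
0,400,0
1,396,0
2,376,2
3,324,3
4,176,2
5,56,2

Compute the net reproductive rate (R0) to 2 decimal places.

5.47

lx = nx/n0 = nx/400: 1, 0.99, 0.94, 0.81, 0.44, 0.14
lx·mx by age: 0, 0, 1.88, 2.43, 0.88, 0.28
R0 = Σ lx·mx = 5.47 → 5.47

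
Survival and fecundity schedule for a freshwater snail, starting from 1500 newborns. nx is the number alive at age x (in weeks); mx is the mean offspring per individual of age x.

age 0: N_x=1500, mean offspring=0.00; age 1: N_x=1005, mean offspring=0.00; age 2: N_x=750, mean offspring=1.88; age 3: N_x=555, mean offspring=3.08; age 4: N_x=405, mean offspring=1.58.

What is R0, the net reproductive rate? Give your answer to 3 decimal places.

lx = nx/n0 = nx/1500: 1, 0.67, 0.5, 0.37, 0.27
lx·mx by age: 0, 0, 0.94, 1.1396, 0.4266
R0 = Σ lx·mx = 2.5062 → 2.506

2.506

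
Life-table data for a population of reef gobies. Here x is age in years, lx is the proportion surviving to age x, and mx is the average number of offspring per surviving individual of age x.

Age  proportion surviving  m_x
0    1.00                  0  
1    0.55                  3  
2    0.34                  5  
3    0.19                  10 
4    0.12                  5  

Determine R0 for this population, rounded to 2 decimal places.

5.85

lx·mx by age: 0, 1.65, 1.7, 1.9, 0.6
R0 = Σ lx·mx = 5.85 → 5.85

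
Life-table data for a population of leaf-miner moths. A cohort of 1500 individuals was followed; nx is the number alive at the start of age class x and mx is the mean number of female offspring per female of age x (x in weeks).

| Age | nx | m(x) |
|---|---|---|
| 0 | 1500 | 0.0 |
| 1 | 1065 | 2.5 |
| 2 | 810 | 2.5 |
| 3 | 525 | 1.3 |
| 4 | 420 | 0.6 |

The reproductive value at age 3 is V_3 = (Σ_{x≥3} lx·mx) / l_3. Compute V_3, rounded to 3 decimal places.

1.780

lx = nx/n0 = nx/1500: 1, 0.71, 0.54, 0.35, 0.28
lx·mx for x ≥ 3: 0.455, 0.168 → sum = 0.623
V_3 = 0.623 / l_3 = 0.623 / 0.35 = 1.78 → 1.780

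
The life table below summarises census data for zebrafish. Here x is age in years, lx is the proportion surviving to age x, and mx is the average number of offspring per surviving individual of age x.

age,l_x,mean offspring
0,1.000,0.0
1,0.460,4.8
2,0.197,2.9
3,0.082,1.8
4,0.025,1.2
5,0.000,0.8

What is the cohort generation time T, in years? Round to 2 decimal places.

lx·mx: 0, 2.208, 0.5713, 0.1476, 0.03, 0 → R0 = 2.9569
x·lx·mx: 0, 2.208, 1.1426, 0.4428, 0.12, 0 → Σ = 3.9134
T = 3.9134 / 2.9569 = 1.323481… → 1.32

1.32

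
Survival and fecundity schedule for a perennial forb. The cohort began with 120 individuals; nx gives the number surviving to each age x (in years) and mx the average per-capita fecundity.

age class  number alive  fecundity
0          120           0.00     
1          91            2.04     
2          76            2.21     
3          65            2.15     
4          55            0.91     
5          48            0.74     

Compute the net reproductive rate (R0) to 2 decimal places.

lx = nx/n0 = nx/120: 1, 0.75833…, 0.63333…, 0.54167…, 0.45833…, 0.4
lx·mx by age: 0, 1.547…, 1.399667…, 1.164583…, 0.417083…, 0.296
R0 = Σ lx·mx = 4.824333… → 4.82

4.82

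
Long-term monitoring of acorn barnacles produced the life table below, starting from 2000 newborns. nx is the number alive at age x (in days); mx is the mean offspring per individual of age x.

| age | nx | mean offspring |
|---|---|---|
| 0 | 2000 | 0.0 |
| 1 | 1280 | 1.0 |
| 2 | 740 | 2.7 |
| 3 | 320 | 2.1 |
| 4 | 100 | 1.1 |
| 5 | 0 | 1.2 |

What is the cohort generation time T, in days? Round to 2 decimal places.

1.90

lx = nx/n0 = nx/2000: 1, 0.64, 0.37, 0.16, 0.05, 0
lx·mx: 0, 0.64, 0.999, 0.336, 0.055, 0 → R0 = 2.03
x·lx·mx: 0, 0.64, 1.998, 1.008, 0.22, 0 → Σ = 3.866
T = 3.866 / 2.03 = 1.904433… → 1.90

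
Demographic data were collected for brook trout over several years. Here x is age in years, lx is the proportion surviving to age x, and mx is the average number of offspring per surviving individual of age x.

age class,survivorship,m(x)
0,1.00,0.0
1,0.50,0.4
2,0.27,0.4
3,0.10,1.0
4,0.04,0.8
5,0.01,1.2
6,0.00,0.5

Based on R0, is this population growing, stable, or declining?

R0 = Σ lx·mx = 0 + 0.2 + 0.108 + 0.1 + 0.032 + 0.012 + 0 = 0.452
R0 < 1, so the population is declining.

declining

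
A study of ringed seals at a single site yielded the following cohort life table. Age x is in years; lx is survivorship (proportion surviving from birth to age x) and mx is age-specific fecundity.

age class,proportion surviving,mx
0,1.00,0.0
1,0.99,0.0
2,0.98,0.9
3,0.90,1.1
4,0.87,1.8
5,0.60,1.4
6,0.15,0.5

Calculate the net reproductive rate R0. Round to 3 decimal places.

4.353

lx·mx by age: 0, 0, 0.882, 0.99, 1.566, 0.84, 0.075
R0 = Σ lx·mx = 4.353 → 4.353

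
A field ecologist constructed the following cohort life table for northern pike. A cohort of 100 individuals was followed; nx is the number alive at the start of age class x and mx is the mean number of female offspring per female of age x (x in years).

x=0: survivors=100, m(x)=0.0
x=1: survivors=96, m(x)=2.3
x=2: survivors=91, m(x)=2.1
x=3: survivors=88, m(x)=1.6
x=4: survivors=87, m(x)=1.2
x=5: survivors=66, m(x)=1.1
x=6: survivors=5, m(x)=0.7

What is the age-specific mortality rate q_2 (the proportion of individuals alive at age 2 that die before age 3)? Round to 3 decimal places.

0.033

lx = nx/n0 = nx/100: 1, 0.96, 0.91, 0.88, 0.87, 0.66, 0.05
q_2 = (l_2 − l_3) / l_2 = (0.91 − 0.88) / 0.91
     = 0.03 / 0.91 = 0.032967… → 0.033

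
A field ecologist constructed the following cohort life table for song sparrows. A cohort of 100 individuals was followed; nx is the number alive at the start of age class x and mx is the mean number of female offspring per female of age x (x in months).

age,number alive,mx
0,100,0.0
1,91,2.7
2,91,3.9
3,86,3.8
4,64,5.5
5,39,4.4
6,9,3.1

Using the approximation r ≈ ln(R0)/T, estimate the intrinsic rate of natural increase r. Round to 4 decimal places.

0.9118

lx = nx/n0 = nx/100: 1, 0.91, 0.91, 0.86, 0.64, 0.39, 0.09
R0 = Σ lx·mx = 0 + 2.457 + 3.549 + 3.268 + 3.52 + 1.716 + 0.279 = 14.789
Σ x·lx·mx = 43.693; T = 43.693/14.789 = 2.95443…
r ≈ ln(R0)/T = ln(14.789)/2.95443… = 0.911813… → 0.9118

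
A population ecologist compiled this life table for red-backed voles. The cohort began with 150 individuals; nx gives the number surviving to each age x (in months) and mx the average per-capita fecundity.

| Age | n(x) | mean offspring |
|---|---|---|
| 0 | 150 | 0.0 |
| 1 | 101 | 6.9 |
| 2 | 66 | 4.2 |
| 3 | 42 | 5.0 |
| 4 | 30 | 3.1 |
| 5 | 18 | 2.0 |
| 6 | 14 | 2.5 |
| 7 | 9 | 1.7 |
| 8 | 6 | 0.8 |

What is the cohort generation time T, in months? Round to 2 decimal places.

2.04

lx = nx/n0 = nx/150: 1, 0.67333…, 0.44, 0.28, 0.2, 0.12, 0.09333…, 0.06, 0.04
lx·mx: 0, 4.646…, 1.848, 1.4, 0.62, 0.24, 0.233333…, 0.102, 0.032 → R0 = 9.121333…
x·lx·mx: 0, 4.646…, 3.696, 4.2, 2.48, 1.2, 1.4…, 0.714, 0.256 → Σ = 18.592…
T = 18.592… / 9.121333… = 2.038298… → 2.04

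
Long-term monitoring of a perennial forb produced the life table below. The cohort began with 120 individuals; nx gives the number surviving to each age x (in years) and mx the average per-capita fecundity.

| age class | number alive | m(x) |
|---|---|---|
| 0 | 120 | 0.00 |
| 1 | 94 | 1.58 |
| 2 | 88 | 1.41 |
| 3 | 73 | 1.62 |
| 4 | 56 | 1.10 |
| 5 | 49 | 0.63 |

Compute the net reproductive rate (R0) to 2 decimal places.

lx = nx/n0 = nx/120: 1, 0.78333…, 0.73333…, 0.60833…, 0.46667…, 0.40833…
lx·mx by age: 0, 1.237667…, 1.034…, 0.9855…, 0.513333…, 0.25725…
R0 = Σ lx·mx = 4.02775… → 4.03

4.03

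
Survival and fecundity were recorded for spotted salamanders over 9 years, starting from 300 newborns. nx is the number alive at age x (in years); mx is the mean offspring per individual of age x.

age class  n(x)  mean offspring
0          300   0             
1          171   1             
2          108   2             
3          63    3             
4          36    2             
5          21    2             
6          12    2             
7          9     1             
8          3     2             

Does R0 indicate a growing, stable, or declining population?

growing

lx = nx/n0 = nx/300: 1, 0.57, 0.36, 0.21, 0.12, 0.07, 0.04, 0.03, 0.01
R0 = Σ lx·mx = 0 + 0.57 + 0.72 + 0.63 + 0.24 + 0.14 + 0.08 + 0.03 + 0.02 = 2.43
R0 > 1, so the population is growing.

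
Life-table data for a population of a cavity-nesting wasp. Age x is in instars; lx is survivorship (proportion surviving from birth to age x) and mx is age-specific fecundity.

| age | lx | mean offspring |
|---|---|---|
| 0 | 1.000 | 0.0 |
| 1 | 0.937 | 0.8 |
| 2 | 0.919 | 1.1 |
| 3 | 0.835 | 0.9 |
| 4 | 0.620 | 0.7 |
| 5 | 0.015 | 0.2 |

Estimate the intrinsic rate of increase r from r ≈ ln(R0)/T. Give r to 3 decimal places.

0.471

R0 = Σ lx·mx = 0 + 0.7496 + 1.0109 + 0.7515 + 0.434 + 0.003 = 2.949
Σ x·lx·mx = 6.7769; T = 6.7769/2.949 = 2.29803…
r ≈ ln(R0)/T = ln(2.949)/2.29803… = 0.47061… → 0.471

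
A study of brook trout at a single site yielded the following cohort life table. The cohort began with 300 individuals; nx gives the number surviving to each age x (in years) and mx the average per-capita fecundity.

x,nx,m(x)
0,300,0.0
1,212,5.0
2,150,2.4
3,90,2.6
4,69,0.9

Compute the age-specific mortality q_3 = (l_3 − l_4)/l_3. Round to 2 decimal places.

lx = nx/n0 = nx/300: 1, 0.70667…, 0.5, 0.3, 0.23
q_3 = (l_3 − l_4) / l_3 = (0.3 − 0.23) / 0.3
     = 0.07 / 0.3 = 0.233333… → 0.23

0.23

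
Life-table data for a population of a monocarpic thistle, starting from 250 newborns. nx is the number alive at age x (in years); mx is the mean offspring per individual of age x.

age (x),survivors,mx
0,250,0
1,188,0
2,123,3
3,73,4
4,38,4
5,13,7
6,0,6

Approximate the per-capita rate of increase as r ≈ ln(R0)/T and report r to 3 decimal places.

0.434

lx = nx/n0 = nx/250: 1, 0.752, 0.492, 0.292, 0.152, 0.052, 0
R0 = Σ lx·mx = 0 + 0 + 1.476 + 1.168 + 0.608 + 0.364 + 0 = 3.616
Σ x·lx·mx = 10.708; T = 10.708/3.616 = 2.96128…
r ≈ ln(R0)/T = ln(3.616)/2.96128… = 0.43406… → 0.434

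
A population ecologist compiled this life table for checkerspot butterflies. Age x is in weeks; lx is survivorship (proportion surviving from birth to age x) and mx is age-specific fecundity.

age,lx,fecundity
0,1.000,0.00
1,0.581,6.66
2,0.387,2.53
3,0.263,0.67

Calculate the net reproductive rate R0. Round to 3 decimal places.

5.025

lx·mx by age: 0, 3.86946, 0.97911, 0.17621
R0 = Σ lx·mx = 5.02478 → 5.025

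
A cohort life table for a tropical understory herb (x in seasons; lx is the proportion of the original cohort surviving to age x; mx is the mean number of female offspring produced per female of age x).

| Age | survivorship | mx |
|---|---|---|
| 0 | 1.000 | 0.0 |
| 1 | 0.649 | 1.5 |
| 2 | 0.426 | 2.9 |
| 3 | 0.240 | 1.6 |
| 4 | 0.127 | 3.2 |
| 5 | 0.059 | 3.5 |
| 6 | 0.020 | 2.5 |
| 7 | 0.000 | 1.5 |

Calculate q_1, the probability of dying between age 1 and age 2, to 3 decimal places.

0.344

q_1 = (l_1 − l_2) / l_1 = (0.649 − 0.426) / 0.649
     = 0.223 / 0.649 = 0.343606… → 0.344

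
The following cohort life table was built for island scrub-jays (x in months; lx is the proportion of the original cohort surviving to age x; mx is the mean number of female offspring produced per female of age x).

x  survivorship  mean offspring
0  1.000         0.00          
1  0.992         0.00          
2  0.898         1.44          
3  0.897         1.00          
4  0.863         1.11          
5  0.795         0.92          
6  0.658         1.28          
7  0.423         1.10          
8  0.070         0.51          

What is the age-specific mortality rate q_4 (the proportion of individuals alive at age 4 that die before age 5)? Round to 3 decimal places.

q_4 = (l_4 − l_5) / l_4 = (0.863 − 0.795) / 0.863
     = 0.068 / 0.863 = 0.078795… → 0.079

0.079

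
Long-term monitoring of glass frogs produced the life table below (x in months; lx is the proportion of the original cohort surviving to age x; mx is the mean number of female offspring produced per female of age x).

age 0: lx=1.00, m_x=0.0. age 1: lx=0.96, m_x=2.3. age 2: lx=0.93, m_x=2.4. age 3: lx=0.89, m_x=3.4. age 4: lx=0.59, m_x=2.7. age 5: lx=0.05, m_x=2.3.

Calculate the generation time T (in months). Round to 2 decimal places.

lx·mx: 0, 2.208, 2.232, 3.026, 1.593, 0.115 → R0 = 9.174
x·lx·mx: 0, 2.208, 4.464, 9.078, 6.372, 0.575 → Σ = 22.697
T = 22.697 / 9.174 = 2.474057… → 2.47

2.47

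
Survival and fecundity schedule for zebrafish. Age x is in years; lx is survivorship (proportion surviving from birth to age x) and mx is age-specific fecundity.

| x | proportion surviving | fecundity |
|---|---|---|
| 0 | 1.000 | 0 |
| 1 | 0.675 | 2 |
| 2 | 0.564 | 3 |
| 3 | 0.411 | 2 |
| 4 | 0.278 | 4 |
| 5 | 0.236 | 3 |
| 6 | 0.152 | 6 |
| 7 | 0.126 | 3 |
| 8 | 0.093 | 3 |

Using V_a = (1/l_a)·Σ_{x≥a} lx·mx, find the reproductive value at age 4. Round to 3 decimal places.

12.191

lx·mx for x ≥ 4: 1.112, 0.708, 0.912, 0.378, 0.279 → sum = 3.389
V_4 = 3.389 / l_4 = 3.389 / 0.278 = 12.190647… → 12.191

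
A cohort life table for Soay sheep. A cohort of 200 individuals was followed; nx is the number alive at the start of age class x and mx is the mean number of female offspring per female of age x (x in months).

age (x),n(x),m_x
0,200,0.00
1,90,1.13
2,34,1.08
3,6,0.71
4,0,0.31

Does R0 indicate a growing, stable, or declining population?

declining

lx = nx/n0 = nx/200: 1, 0.45, 0.17, 0.03, 0
R0 = Σ lx·mx = 0 + 0.5085 + 0.1836 + 0.0213 + 0 = 0.7134
R0 < 1, so the population is declining.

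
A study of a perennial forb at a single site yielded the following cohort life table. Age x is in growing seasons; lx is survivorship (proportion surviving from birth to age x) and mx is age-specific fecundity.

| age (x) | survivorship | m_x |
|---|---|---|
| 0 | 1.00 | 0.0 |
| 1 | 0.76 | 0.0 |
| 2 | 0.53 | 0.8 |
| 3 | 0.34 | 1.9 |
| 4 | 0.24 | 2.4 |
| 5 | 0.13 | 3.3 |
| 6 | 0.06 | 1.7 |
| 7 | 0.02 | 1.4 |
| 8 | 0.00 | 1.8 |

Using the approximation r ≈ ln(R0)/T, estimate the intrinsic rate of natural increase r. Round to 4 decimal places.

R0 = Σ lx·mx = 0 + 0 + 0.424 + 0.646 + 0.576 + 0.429 + 0.102 + 0.028 + 0 = 2.205
Σ x·lx·mx = 8.043; T = 8.043/2.205 = 3.64762…
r ≈ ln(R0)/T = ln(2.205)/3.64762… = 0.216779… → 0.2168

0.2168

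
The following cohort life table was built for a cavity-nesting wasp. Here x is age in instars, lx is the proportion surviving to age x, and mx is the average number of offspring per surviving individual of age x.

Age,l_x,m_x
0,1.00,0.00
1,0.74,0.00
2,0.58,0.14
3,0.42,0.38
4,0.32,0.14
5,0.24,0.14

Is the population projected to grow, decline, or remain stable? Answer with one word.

R0 = Σ lx·mx = 0 + 0 + 0.0812 + 0.1596 + 0.0448 + 0.0336 = 0.3192
R0 < 1, so the population is declining.

declining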